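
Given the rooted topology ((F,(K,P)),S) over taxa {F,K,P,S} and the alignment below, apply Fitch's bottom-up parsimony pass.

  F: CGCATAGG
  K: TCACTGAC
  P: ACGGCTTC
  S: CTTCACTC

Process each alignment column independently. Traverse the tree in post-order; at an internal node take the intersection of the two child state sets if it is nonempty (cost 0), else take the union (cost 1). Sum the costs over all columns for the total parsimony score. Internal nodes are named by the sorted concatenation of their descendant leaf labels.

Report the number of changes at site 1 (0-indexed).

site 0, node KP: K={T} ∪ P={A} → {A,T} (+1)
site 0, node FKP: F={C} ∪ KP={A,T} → {A,C,T} (+1)
site 0, node FKPS: FKP={A,C,T} ∩ S={C} → {C} (+0)
site 1, node KP: K={C} ∩ P={C} → {C} (+0)
site 1, node FKP: F={G} ∪ KP={C} → {C,G} (+1)
site 1, node FKPS: FKP={C,G} ∪ S={T} → {C,G,T} (+1)
site 2, node KP: K={A} ∪ P={G} → {A,G} (+1)
site 2, node FKP: F={C} ∪ KP={A,G} → {A,C,G} (+1)
site 2, node FKPS: FKP={A,C,G} ∪ S={T} → {A,C,G,T} (+1)
site 3, node KP: K={C} ∪ P={G} → {C,G} (+1)
site 3, node FKP: F={A} ∪ KP={C,G} → {A,C,G} (+1)
site 3, node FKPS: FKP={A,C,G} ∩ S={C} → {C} (+0)
site 4, node KP: K={T} ∪ P={C} → {C,T} (+1)
site 4, node FKP: F={T} ∩ KP={C,T} → {T} (+0)
site 4, node FKPS: FKP={T} ∪ S={A} → {A,T} (+1)
site 5, node KP: K={G} ∪ P={T} → {G,T} (+1)
site 5, node FKP: F={A} ∪ KP={G,T} → {A,G,T} (+1)
site 5, node FKPS: FKP={A,G,T} ∪ S={C} → {A,C,G,T} (+1)
site 6, node KP: K={A} ∪ P={T} → {A,T} (+1)
site 6, node FKP: F={G} ∪ KP={A,T} → {A,G,T} (+1)
site 6, node FKPS: FKP={A,G,T} ∩ S={T} → {T} (+0)
site 7, node KP: K={C} ∩ P={C} → {C} (+0)
site 7, node FKP: F={G} ∪ KP={C} → {C,G} (+1)
site 7, node FKPS: FKP={C,G} ∩ S={C} → {C} (+0)
per-site changes: [2, 2, 3, 2, 2, 3, 2, 1]; total = 17

2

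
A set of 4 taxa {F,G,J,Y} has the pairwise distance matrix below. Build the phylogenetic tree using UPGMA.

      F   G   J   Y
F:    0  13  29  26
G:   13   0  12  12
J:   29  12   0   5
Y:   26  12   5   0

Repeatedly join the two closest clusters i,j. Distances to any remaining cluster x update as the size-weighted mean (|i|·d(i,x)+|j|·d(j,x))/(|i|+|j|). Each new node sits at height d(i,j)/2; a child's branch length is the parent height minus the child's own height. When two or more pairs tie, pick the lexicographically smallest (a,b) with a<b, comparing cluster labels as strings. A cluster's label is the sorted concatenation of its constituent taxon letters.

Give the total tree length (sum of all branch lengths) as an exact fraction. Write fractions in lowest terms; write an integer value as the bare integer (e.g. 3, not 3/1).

187/6

1. join J+Y (d=5) ⇒ JY; edges |J|=5/2, |Y|=5/2
  updated: d(F,JY)=55/2, d(G,JY)=12
2. join G+JY (d=12) ⇒ GJY; edges |G|=6, |JY|=7/2
  updated: d(F,GJY)=68/3
3. join F+GJY (d=68/3) ⇒ FGJY; edges |F|=34/3, |GJY|=16/3
final tree: (F:34/3,(G:6,(J:5/2,Y:5/2):7/2):16/3)
total length: 187/6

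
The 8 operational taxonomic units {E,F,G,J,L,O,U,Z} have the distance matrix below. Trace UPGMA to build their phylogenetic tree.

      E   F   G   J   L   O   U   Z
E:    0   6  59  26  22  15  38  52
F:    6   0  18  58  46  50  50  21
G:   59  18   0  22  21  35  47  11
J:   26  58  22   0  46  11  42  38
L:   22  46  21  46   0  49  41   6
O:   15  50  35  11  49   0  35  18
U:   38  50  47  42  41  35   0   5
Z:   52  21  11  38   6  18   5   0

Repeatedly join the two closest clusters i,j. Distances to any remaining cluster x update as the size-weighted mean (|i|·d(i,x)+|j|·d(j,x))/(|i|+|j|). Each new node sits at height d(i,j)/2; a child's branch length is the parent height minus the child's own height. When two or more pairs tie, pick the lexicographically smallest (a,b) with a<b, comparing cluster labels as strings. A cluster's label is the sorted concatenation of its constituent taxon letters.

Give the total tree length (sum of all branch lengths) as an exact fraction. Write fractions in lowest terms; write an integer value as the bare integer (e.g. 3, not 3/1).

4337/48

iteration 1: select U,Z (d=5); attach at lengths (5/2, 5/2); label the merged cluster UZ
  updated: d(E,UZ)=45, d(F,UZ)=71/2, d(G,UZ)=29, d(J,UZ)=40, d(L,UZ)=47/2, d(O,UZ)=53/2
iteration 2: select E,F (d=6); attach at lengths (3, 3); label the merged cluster EF
  updated: d(EF,G)=77/2, d(EF,J)=42, d(EF,L)=34, d(EF,O)=65/2, d(EF,UZ)=161/4
iteration 3: select J,O (d=11); attach at lengths (11/2, 11/2); label the merged cluster JO
  updated: d(EF,JO)=149/4, d(G,JO)=57/2, d(JO,L)=95/2, d(JO,UZ)=133/4
iteration 4: select G,L (d=21); attach at lengths (21/2, 21/2); label the merged cluster GL
  updated: d(EF,GL)=145/4, d(GL,JO)=38, d(GL,UZ)=105/4
iteration 5: select GL,UZ (d=105/4); attach at lengths (21/8, 85/8); label the merged cluster GLUZ
  updated: d(EF,GLUZ)=153/4, d(GLUZ,JO)=285/8
iteration 6: select GLUZ,JO (d=285/8); attach at lengths (75/16, 197/16); label the merged cluster GJLOUZ
  updated: d(EF,GJLOUZ)=455/12
iteration 7: select EF,GJLOUZ (d=455/12); attach at lengths (383/24, 55/48); label the merged cluster EFGJLOUZ
final tree: ((E:3,F:3):383/24,(((G:21/2,L:21/2):21/8,(U:5/2,Z:5/2):85/8):75/16,(J:11/2,O:11/2):197/16):55/48)
total length: 4337/48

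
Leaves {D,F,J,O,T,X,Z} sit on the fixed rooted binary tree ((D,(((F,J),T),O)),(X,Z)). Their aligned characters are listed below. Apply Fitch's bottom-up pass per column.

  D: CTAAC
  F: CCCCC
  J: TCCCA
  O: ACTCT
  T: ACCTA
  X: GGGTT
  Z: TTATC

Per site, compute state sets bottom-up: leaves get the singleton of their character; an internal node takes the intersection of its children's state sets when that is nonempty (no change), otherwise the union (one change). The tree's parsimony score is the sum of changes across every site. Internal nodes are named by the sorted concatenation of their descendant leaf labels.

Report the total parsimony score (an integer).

[col 0] FJ: children F:{C}, J:{T} ∪→ {C,T}; cost 1
[col 0] FJT: children FJ:{C,T}, T:{A} ∪→ {A,C,T}; cost 1
[col 0] FJOT: children FJT:{A,C,T}, O:{A} ∩→ {A}; cost 0
[col 0] DFJOT: children D:{C}, FJOT:{A} ∪→ {A,C}; cost 1
[col 0] XZ: children X:{G}, Z:{T} ∪→ {G,T}; cost 1
[col 0] DFJOTXZ: children DFJOT:{A,C}, XZ:{G,T} ∪→ {A,C,G,T}; cost 1
[col 1] FJ: children F:{C}, J:{C} ∩→ {C}; cost 0
[col 1] FJT: children FJ:{C}, T:{C} ∩→ {C}; cost 0
[col 1] FJOT: children FJT:{C}, O:{C} ∩→ {C}; cost 0
[col 1] DFJOT: children D:{T}, FJOT:{C} ∪→ {C,T}; cost 1
[col 1] XZ: children X:{G}, Z:{T} ∪→ {G,T}; cost 1
[col 1] DFJOTXZ: children DFJOT:{C,T}, XZ:{G,T} ∩→ {T}; cost 0
[col 2] FJ: children F:{C}, J:{C} ∩→ {C}; cost 0
[col 2] FJT: children FJ:{C}, T:{C} ∩→ {C}; cost 0
[col 2] FJOT: children FJT:{C}, O:{T} ∪→ {C,T}; cost 1
[col 2] DFJOT: children D:{A}, FJOT:{C,T} ∪→ {A,C,T}; cost 1
[col 2] XZ: children X:{G}, Z:{A} ∪→ {A,G}; cost 1
[col 2] DFJOTXZ: children DFJOT:{A,C,T}, XZ:{A,G} ∩→ {A}; cost 0
[col 3] FJ: children F:{C}, J:{C} ∩→ {C}; cost 0
[col 3] FJT: children FJ:{C}, T:{T} ∪→ {C,T}; cost 1
[col 3] FJOT: children FJT:{C,T}, O:{C} ∩→ {C}; cost 0
[col 3] DFJOT: children D:{A}, FJOT:{C} ∪→ {A,C}; cost 1
[col 3] XZ: children X:{T}, Z:{T} ∩→ {T}; cost 0
[col 3] DFJOTXZ: children DFJOT:{A,C}, XZ:{T} ∪→ {A,C,T}; cost 1
[col 4] FJ: children F:{C}, J:{A} ∪→ {A,C}; cost 1
[col 4] FJT: children FJ:{A,C}, T:{A} ∩→ {A}; cost 0
[col 4] FJOT: children FJT:{A}, O:{T} ∪→ {A,T}; cost 1
[col 4] DFJOT: children D:{C}, FJOT:{A,T} ∪→ {A,C,T}; cost 1
[col 4] XZ: children X:{T}, Z:{C} ∪→ {C,T}; cost 1
[col 4] DFJOTXZ: children DFJOT:{A,C,T}, XZ:{C,T} ∩→ {C,T}; cost 0
per-site changes: [5, 2, 3, 3, 4]; total = 17

17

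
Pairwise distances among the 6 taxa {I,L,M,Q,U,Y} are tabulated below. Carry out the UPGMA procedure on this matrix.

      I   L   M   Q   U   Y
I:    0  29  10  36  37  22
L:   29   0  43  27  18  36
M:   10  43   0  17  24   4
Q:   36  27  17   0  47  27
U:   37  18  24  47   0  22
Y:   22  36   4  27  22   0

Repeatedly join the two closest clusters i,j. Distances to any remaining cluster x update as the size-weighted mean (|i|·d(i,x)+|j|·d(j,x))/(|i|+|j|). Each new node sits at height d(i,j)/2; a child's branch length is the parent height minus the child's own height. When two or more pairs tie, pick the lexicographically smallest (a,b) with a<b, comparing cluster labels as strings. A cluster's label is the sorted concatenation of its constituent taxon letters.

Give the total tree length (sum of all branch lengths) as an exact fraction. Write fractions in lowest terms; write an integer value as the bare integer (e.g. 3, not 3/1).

1571/24

iteration 1: select M,Y (d=4); attach at lengths (2, 2); label the merged cluster MY
  updated: d(I,MY)=16, d(L,MY)=79/2, d(MY,Q)=22, d(MY,U)=23
iteration 2: select I,MY (d=16); attach at lengths (8, 6); label the merged cluster IMY
  updated: d(IMY,L)=36, d(IMY,Q)=80/3, d(IMY,U)=83/3
iteration 3: select L,U (d=18); attach at lengths (9, 9); label the merged cluster LU
  updated: d(IMY,LU)=191/6, d(LU,Q)=37
iteration 4: select IMY,Q (d=80/3); attach at lengths (16/3, 40/3); label the merged cluster IMQY
  updated: d(IMQY,LU)=265/8
iteration 5: select IMQY,LU (d=265/8); attach at lengths (155/48, 121/16); label the merged cluster ILMQUY
final tree: (((I:8,(M:2,Y:2):6):16/3,Q:40/3):155/48,(L:9,U:9):121/16)
total length: 1571/24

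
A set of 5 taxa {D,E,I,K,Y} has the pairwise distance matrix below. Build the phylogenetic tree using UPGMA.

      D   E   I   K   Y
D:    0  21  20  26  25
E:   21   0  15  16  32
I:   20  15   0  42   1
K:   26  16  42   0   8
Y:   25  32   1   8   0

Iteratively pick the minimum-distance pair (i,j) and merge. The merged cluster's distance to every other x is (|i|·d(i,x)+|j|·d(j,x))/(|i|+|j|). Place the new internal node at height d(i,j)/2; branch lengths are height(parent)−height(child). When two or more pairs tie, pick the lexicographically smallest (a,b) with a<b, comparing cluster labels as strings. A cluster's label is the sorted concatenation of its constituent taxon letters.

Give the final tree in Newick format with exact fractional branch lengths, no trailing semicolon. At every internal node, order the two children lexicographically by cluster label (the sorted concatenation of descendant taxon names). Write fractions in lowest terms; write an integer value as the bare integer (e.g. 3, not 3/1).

iteration 1: select I,Y (d=1); attach at lengths (1/2, 1/2); label the merged cluster IY
  updated: d(D,IY)=45/2, d(E,IY)=47/2, d(IY,K)=25
iteration 2: select E,K (d=16); attach at lengths (8, 8); label the merged cluster EK
  updated: d(D,EK)=47/2, d(EK,IY)=97/4
iteration 3: select D,IY (d=45/2); attach at lengths (45/4, 43/4); label the merged cluster DIY
  updated: d(DIY,EK)=24
iteration 4: select DIY,EK (d=24); attach at lengths (3/4, 4); label the merged cluster DEIKY
final tree: ((D:45/4,(I:1/2,Y:1/2):43/4):3/4,(E:8,K:8):4)
total length: 175/4

((D:45/4,(I:1/2,Y:1/2):43/4):3/4,(E:8,K:8):4)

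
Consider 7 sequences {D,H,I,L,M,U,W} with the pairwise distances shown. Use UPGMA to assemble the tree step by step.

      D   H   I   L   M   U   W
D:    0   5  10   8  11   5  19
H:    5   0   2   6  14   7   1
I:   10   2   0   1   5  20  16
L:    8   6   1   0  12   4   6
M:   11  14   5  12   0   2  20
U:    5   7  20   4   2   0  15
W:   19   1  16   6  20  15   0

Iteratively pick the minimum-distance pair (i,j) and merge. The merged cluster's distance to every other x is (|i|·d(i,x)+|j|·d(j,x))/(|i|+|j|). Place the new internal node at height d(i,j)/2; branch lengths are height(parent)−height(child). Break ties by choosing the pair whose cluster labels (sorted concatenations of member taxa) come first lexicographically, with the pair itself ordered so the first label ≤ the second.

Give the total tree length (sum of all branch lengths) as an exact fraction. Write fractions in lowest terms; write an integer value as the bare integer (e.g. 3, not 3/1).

64/3

1. join H+W (d=1) ⇒ HW; edges |H|=1/2, |W|=1/2
  updated: d(D,HW)=12, d(HW,I)=9, d(HW,L)=6, d(HW,M)=17, d(HW,U)=11
2. join I+L (d=1) ⇒ IL; edges |I|=1/2, |L|=1/2
  updated: d(D,IL)=9, d(HW,IL)=15/2, d(IL,M)=17/2, d(IL,U)=12
3. join M+U (d=2) ⇒ MU; edges |M|=1, |U|=1
  updated: d(D,MU)=8, d(HW,MU)=14, d(IL,MU)=41/4
4. join HW+IL (d=15/2) ⇒ HILW; edges |HW|=13/4, |IL|=13/4
  updated: d(D,HILW)=21/2, d(HILW,MU)=97/8
5. join D+MU (d=8) ⇒ DMU; edges |D|=4, |MU|=3
  updated: d(DMU,HILW)=139/12
6. join DMU+HILW (d=139/12) ⇒ DHILMUW; edges |DMU|=43/24, |HILW|=49/24
final tree: ((D:4,(M:1,U:1):3):43/24,((H:1/2,W:1/2):13/4,(I:1/2,L:1/2):13/4):49/24)
total length: 64/3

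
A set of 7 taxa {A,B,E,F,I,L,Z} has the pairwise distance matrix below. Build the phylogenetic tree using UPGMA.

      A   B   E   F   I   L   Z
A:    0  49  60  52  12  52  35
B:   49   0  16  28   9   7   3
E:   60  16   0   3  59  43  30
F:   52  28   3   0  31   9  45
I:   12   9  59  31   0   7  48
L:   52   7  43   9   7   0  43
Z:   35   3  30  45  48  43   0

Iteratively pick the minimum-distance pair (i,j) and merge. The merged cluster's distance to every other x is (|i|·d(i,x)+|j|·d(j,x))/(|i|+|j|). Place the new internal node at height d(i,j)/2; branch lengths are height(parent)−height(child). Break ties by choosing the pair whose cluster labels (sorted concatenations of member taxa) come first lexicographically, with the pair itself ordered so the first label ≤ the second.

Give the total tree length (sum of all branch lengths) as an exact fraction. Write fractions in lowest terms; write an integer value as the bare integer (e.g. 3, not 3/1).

1. join B+Z (d=3) ⇒ BZ; edges |B|=3/2, |Z|=3/2
  updated: d(A,BZ)=42, d(BZ,E)=23, d(BZ,F)=73/2, d(BZ,I)=57/2, d(BZ,L)=25
2. join E+F (d=3) ⇒ EF; edges |E|=3/2, |F|=3/2
  updated: d(A,EF)=56, d(BZ,EF)=119/4, d(EF,I)=45, d(EF,L)=26
3. join I+L (d=7) ⇒ IL; edges |I|=7/2, |L|=7/2
  updated: d(A,IL)=32, d(BZ,IL)=107/4, d(EF,IL)=71/2
4. join BZ+IL (d=107/4) ⇒ BILZ; edges |BZ|=95/8, |IL|=79/8
  updated: d(A,BILZ)=37, d(BILZ,EF)=261/8
5. join BILZ+EF (d=261/8) ⇒ BEFILZ; edges |BILZ|=47/16, |EF|=237/16
  updated: d(A,BEFILZ)=130/3
6. join A+BEFILZ (d=130/3) ⇒ ABEFILZ; edges |A|=65/3, |BEFILZ|=257/48
final tree: (A:65/3,(((B:3/2,Z:3/2):95/8,(I:7/2,L:7/2):79/8):47/16,(E:3/2,F:3/2):237/16):257/48)
total length: 3817/48

3817/48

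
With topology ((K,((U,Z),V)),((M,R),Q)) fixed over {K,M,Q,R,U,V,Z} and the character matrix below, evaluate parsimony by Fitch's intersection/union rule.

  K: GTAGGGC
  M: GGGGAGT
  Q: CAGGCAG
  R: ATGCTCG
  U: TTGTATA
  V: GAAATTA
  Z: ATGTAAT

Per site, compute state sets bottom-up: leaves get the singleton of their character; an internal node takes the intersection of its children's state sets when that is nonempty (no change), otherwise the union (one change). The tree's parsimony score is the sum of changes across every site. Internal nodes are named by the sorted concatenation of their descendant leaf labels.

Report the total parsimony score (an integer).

UZ@0: {T} ∪ {A} = {A,T} (union, +1)
UVZ@0: {A,T} ∪ {G} = {A,G,T} (union, +1)
KUVZ@0: {G} ∩ {A,G,T} = {G} (intersection, +0)
MR@0: {G} ∪ {A} = {A,G} (union, +1)
MQR@0: {A,G} ∪ {C} = {A,C,G} (union, +1)
KMQRUVZ@0: {G} ∩ {A,C,G} = {G} (intersection, +0)
UZ@1: {T} ∩ {T} = {T} (intersection, +0)
UVZ@1: {T} ∪ {A} = {A,T} (union, +1)
KUVZ@1: {T} ∩ {A,T} = {T} (intersection, +0)
MR@1: {G} ∪ {T} = {G,T} (union, +1)
MQR@1: {G,T} ∪ {A} = {A,G,T} (union, +1)
KMQRUVZ@1: {T} ∩ {A,G,T} = {T} (intersection, +0)
UZ@2: {G} ∩ {G} = {G} (intersection, +0)
UVZ@2: {G} ∪ {A} = {A,G} (union, +1)
KUVZ@2: {A} ∩ {A,G} = {A} (intersection, +0)
MR@2: {G} ∩ {G} = {G} (intersection, +0)
MQR@2: {G} ∩ {G} = {G} (intersection, +0)
KMQRUVZ@2: {A} ∪ {G} = {A,G} (union, +1)
UZ@3: {T} ∩ {T} = {T} (intersection, +0)
UVZ@3: {T} ∪ {A} = {A,T} (union, +1)
KUVZ@3: {G} ∪ {A,T} = {A,G,T} (union, +1)
MR@3: {G} ∪ {C} = {C,G} (union, +1)
MQR@3: {C,G} ∩ {G} = {G} (intersection, +0)
KMQRUVZ@3: {A,G,T} ∩ {G} = {G} (intersection, +0)
UZ@4: {A} ∩ {A} = {A} (intersection, +0)
UVZ@4: {A} ∪ {T} = {A,T} (union, +1)
KUVZ@4: {G} ∪ {A,T} = {A,G,T} (union, +1)
MR@4: {A} ∪ {T} = {A,T} (union, +1)
MQR@4: {A,T} ∪ {C} = {A,C,T} (union, +1)
KMQRUVZ@4: {A,G,T} ∩ {A,C,T} = {A,T} (intersection, +0)
UZ@5: {T} ∪ {A} = {A,T} (union, +1)
UVZ@5: {A,T} ∩ {T} = {T} (intersection, +0)
KUVZ@5: {G} ∪ {T} = {G,T} (union, +1)
MR@5: {G} ∪ {C} = {C,G} (union, +1)
MQR@5: {C,G} ∪ {A} = {A,C,G} (union, +1)
KMQRUVZ@5: {G,T} ∩ {A,C,G} = {G} (intersection, +0)
UZ@6: {A} ∪ {T} = {A,T} (union, +1)
UVZ@6: {A,T} ∩ {A} = {A} (intersection, +0)
KUVZ@6: {C} ∪ {A} = {A,C} (union, +1)
MR@6: {T} ∪ {G} = {G,T} (union, +1)
MQR@6: {G,T} ∩ {G} = {G} (intersection, +0)
KMQRUVZ@6: {A,C} ∪ {G} = {A,C,G} (union, +1)
per-site changes: [4, 3, 2, 3, 4, 4, 4]; total = 24

24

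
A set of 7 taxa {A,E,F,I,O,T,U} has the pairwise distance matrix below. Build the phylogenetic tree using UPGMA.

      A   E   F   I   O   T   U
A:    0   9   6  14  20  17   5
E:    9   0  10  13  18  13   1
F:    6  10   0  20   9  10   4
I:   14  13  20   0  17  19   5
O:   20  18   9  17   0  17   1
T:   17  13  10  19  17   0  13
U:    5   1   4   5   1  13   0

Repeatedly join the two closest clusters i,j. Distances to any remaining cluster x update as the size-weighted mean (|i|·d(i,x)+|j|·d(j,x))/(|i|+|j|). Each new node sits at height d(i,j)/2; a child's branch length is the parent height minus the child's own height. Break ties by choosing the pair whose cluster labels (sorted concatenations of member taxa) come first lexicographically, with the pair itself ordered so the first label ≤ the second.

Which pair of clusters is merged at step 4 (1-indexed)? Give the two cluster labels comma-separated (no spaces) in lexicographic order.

1. join E+U (d=1) ⇒ EU; edges |E|=1/2, |U|=1/2
  updated: d(A,EU)=7, d(EU,F)=7, d(EU,I)=9, d(EU,O)=19/2, d(EU,T)=13
2. join A+F (d=6) ⇒ AF; edges |A|=3, |F|=3
  updated: d(AF,EU)=7, d(AF,I)=17, d(AF,O)=29/2, d(AF,T)=27/2
3. join AF+EU (d=7) ⇒ AEFU; edges |AF|=1/2, |EU|=3
  updated: d(AEFU,I)=13, d(AEFU,O)=12, d(AEFU,T)=53/4
4. join AEFU+O (d=12) ⇒ AEFOU; edges |AEFU|=5/2, |O|=6
  updated: d(AEFOU,I)=69/5, d(AEFOU,T)=14
5. join AEFOU+I (d=69/5) ⇒ AEFIOU; edges |AEFOU|=9/10, |I|=69/10
  updated: d(AEFIOU,T)=89/6
6. join AEFIOU+T (d=89/6) ⇒ AEFIOTU; edges |AEFIOU|=31/60, |T|=89/12
final tree: (((((A:3,F:3):1/2,(E:1/2,U:1/2):3):5/2,O:6):9/10,I:69/10):31/60,T:89/12)
total length: 521/15

AEFU,O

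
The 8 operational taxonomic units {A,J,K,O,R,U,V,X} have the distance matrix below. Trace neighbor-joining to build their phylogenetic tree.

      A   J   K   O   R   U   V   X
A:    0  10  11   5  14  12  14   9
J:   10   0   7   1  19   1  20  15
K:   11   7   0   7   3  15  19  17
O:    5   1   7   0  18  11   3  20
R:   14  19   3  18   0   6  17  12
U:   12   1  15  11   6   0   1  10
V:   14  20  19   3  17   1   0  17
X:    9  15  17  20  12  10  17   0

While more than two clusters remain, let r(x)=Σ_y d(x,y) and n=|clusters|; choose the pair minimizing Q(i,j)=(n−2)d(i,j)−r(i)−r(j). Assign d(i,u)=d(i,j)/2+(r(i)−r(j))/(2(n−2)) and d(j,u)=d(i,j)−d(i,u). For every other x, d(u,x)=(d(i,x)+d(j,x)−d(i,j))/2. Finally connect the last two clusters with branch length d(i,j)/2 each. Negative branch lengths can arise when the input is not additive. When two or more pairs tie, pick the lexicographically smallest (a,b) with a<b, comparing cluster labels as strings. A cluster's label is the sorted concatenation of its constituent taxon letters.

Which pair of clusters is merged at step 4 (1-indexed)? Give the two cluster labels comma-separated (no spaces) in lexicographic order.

1. join K+R (d=3, Q=-150) ⇒ KR; edges |K|=2/3, |R|=7/3
  updated: d(A,KR)=11, d(J,KR)=23/2, d(KR,O)=11, d(KR,U)=9, d(KR,V)=33/2, d(KR,X)=13
2. join U+V (d=1, Q=-221/2) ⇒ UV; edges |U|=-9/4, |V|=13/4
  updated: d(A,UV)=25/2, d(J,UV)=10, d(KR,UV)=49/4, d(O,UV)=13/2, d(UV,X)=13
3. join J+O (d=1, Q=-87) ⇒ JO; edges |J|=1, |O|=0
  updated: d(A,JO)=7, d(JO,KR)=43/4, d(JO,UV)=31/4, d(JO,X)=17
4. join JO+UV (d=31/4, Q=-259/4) ⇒ JOUV; edges |JO|=27/8, |UV|=35/8
  updated: d(A,JOUV)=47/8, d(JOUV,KR)=61/8, d(JOUV,X)=89/8
5. join A+X (d=9, Q=-41) ⇒ AX; edges |A|=43/16, |X|=101/16
  updated: d(AX,JOUV)=4, d(AX,KR)=15/2
6. join AX+JOUV (d=4, Q=-153/8) ⇒ AJOUVX; edges |AX|=31/16, |JOUV|=33/16
  updated: d(AJOUVX,KR)=89/16
7. join AJOUVX+KR (d=89/16) ⇒ AJKORUVX; edges |AJOUVX|=89/32, |KR|=89/32
final tree: (((A:43/16,X:101/16):31/16,((J:1,O:0):27/8,(U:-9/4,V:13/4):35/8):33/16):89/32,(K:2/3,R:7/3):89/32)
total length: 501/16

JO,UV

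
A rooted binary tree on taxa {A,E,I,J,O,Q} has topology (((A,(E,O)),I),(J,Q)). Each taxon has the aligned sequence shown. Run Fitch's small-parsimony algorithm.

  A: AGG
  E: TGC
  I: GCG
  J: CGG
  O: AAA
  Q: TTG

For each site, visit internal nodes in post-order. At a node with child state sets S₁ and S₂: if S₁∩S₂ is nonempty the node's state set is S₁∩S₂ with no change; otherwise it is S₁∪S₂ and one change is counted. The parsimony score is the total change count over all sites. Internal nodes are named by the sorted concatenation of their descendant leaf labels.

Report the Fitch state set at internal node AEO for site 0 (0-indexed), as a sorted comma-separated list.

A

site 0, node EO: E={T} ∪ O={A} → {A,T} (+1)
site 0, node AEO: A={A} ∩ EO={A,T} → {A} (+0)
site 0, node AEIO: AEO={A} ∪ I={G} → {A,G} (+1)
site 0, node JQ: J={C} ∪ Q={T} → {C,T} (+1)
site 0, node AEIJOQ: AEIO={A,G} ∪ JQ={C,T} → {A,C,G,T} (+1)
site 1, node EO: E={G} ∪ O={A} → {A,G} (+1)
site 1, node AEO: A={G} ∩ EO={A,G} → {G} (+0)
site 1, node AEIO: AEO={G} ∪ I={C} → {C,G} (+1)
site 1, node JQ: J={G} ∪ Q={T} → {G,T} (+1)
site 1, node AEIJOQ: AEIO={C,G} ∩ JQ={G,T} → {G} (+0)
site 2, node EO: E={C} ∪ O={A} → {A,C} (+1)
site 2, node AEO: A={G} ∪ EO={A,C} → {A,C,G} (+1)
site 2, node AEIO: AEO={A,C,G} ∩ I={G} → {G} (+0)
site 2, node JQ: J={G} ∩ Q={G} → {G} (+0)
site 2, node AEIJOQ: AEIO={G} ∩ JQ={G} → {G} (+0)
per-site changes: [4, 3, 2]; total = 9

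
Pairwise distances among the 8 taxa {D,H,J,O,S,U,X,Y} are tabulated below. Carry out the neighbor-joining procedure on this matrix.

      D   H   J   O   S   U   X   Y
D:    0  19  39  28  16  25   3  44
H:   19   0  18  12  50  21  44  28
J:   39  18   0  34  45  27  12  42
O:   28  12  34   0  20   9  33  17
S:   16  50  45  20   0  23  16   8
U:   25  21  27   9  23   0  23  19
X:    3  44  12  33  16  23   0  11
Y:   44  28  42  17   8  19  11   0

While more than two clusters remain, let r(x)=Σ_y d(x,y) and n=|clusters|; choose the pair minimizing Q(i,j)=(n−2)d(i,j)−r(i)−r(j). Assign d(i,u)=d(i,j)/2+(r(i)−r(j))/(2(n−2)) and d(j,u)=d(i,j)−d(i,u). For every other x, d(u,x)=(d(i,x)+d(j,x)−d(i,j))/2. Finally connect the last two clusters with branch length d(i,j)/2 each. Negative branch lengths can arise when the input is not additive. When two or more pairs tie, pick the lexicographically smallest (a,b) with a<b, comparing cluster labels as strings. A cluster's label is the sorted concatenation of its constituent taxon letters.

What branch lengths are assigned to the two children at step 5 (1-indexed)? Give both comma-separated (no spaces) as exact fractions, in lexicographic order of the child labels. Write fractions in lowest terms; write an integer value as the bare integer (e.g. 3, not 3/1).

105/16,135/16

iteration 1: select H,J (d=18, Q=-301); attach at lengths (83/12, 133/12); label the merged cluster HJ
  updated: d(D,HJ)=20, d(HJ,O)=14, d(HJ,S)=77/2, d(HJ,U)=15, d(HJ,X)=19, d(HJ,Y)=26
iteration 2: select D,X (d=3, Q=-226); attach at lengths (23/5, -8/5); label the merged cluster DX
  updated: d(DX,HJ)=18, d(DX,O)=29, d(DX,S)=29/2, d(DX,U)=45/2, d(DX,Y)=26
iteration 3: select S,Y (d=8, Q=-168); attach at lengths (5, 3); label the merged cluster SY
  updated: d(DX,SY)=65/4, d(HJ,SY)=113/4, d(O,SY)=29/2, d(SY,U)=17
iteration 4: select DX,SY (d=65/4, Q=-113); attach at lengths (39/4, 13/2); label the merged cluster DSXY
  updated: d(DSXY,HJ)=15, d(DSXY,O)=109/8, d(DSXY,U)=93/8
iteration 5: select DSXY,HJ (d=15, Q=-217/4); attach at lengths (105/16, 135/16); label the merged cluster DHJSXY
  updated: d(DHJSXY,O)=101/16, d(DHJSXY,U)=93/16
iteration 6: select DHJSXY,O (d=101/16, Q=-169/8); attach at lengths (25/16, 19/4); label the merged cluster DHJOSXY
  updated: d(DHJOSXY,U)=17/4
iteration 7: select DHJOSXY,U (d=17/4); attach at lengths (17/8, 17/8); label the merged cluster DHJOSUXY
final tree: (((((D:23/5,X:-8/5):39/4,(S:5,Y:3):13/2):105/16,(H:83/12,J:133/12):135/16):25/16,O:19/4):17/8,U:17/8)
total length: 1133/16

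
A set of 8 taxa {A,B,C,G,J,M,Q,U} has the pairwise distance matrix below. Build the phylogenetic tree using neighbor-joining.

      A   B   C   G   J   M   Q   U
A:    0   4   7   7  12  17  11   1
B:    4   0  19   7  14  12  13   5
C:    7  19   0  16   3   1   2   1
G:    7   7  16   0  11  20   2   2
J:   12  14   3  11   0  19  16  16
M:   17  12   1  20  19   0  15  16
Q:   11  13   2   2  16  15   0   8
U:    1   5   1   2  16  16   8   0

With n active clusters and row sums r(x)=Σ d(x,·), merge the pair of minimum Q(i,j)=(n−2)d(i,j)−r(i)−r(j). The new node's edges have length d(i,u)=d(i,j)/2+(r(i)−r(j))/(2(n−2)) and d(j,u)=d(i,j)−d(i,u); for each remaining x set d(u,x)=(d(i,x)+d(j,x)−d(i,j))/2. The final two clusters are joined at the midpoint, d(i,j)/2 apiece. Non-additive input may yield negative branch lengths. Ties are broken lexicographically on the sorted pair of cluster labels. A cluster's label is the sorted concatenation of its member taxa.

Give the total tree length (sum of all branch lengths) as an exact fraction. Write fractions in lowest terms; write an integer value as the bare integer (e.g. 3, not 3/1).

step 1: merge (C,M) at d=1, Q=-143; branch lengths C→-15/4, M→19/4; new cluster CM
  updated: d(A,CM)=23/2, d(B,CM)=15, d(CM,G)=35/2, d(CM,J)=21/2, d(CM,Q)=8, d(CM,U)=8
step 2: merge (CM,J) at d=21/2, Q=-195/2; branch lengths CM→87/20, J→123/20; new cluster CJM
  updated: d(A,CJM)=13/2, d(B,CJM)=37/4, d(CJM,G)=9, d(CJM,Q)=27/4, d(CJM,U)=27/4
step 3: merge (G,Q) at d=2, Q=-239/4; branch lengths G→-23/32, Q→87/32; new cluster GQ
  updated: d(A,GQ)=8, d(B,GQ)=9, d(CJM,GQ)=55/8, d(GQ,U)=4
step 4: merge (CJM,GQ) at d=55/8, Q=-293/8; branch lengths CJM→59/16, GQ→51/16; new cluster CGJMQ
  updated: d(A,CGJMQ)=61/16, d(B,CGJMQ)=91/16, d(CGJMQ,U)=31/16
step 5: merge (A,B) at d=4, Q=-31/2; branch lengths A→17/32, B→111/32; new cluster AB
  updated: d(AB,CGJMQ)=11/4, d(AB,U)=1
step 6: merge (AB,CGJMQ) at d=11/4, Q=-91/16; branch lengths AB→29/32, CGJMQ→59/32; new cluster ABCGJMQ
  updated: d(ABCGJMQ,U)=3/32
step 7: merge (ABCGJMQ,U) at d=3/32; branch lengths ABCGJMQ→3/64, U→3/64; new cluster ABCGJMQU
final tree: (((A:17/32,B:111/32):29/32,(((C:-15/4,M:19/4):87/20,J:123/20):59/16,(G:-23/32,Q:87/32):51/16):59/32):3/64,U:3/64)
total length: 871/32

871/32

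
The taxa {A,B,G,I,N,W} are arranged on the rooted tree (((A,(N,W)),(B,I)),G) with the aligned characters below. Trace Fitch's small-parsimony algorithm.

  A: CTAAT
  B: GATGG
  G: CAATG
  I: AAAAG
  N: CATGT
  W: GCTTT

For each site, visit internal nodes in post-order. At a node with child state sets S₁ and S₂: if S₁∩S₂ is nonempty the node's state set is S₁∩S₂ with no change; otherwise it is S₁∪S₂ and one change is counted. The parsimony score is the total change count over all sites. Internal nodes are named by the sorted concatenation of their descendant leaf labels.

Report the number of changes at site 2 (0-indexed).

2

NW@0: {C} ∪ {G} = {C,G} (union, +1)
ANW@0: {C} ∩ {C,G} = {C} (intersection, +0)
BI@0: {G} ∪ {A} = {A,G} (union, +1)
ABINW@0: {C} ∪ {A,G} = {A,C,G} (union, +1)
ABGINW@0: {A,C,G} ∩ {C} = {C} (intersection, +0)
NW@1: {A} ∪ {C} = {A,C} (union, +1)
ANW@1: {T} ∪ {A,C} = {A,C,T} (union, +1)
BI@1: {A} ∩ {A} = {A} (intersection, +0)
ABINW@1: {A,C,T} ∩ {A} = {A} (intersection, +0)
ABGINW@1: {A} ∩ {A} = {A} (intersection, +0)
NW@2: {T} ∩ {T} = {T} (intersection, +0)
ANW@2: {A} ∪ {T} = {A,T} (union, +1)
BI@2: {T} ∪ {A} = {A,T} (union, +1)
ABINW@2: {A,T} ∩ {A,T} = {A,T} (intersection, +0)
ABGINW@2: {A,T} ∩ {A} = {A} (intersection, +0)
NW@3: {G} ∪ {T} = {G,T} (union, +1)
ANW@3: {A} ∪ {G,T} = {A,G,T} (union, +1)
BI@3: {G} ∪ {A} = {A,G} (union, +1)
ABINW@3: {A,G,T} ∩ {A,G} = {A,G} (intersection, +0)
ABGINW@3: {A,G} ∪ {T} = {A,G,T} (union, +1)
NW@4: {T} ∩ {T} = {T} (intersection, +0)
ANW@4: {T} ∩ {T} = {T} (intersection, +0)
BI@4: {G} ∩ {G} = {G} (intersection, +0)
ABINW@4: {T} ∪ {G} = {G,T} (union, +1)
ABGINW@4: {G,T} ∩ {G} = {G} (intersection, +0)
per-site changes: [3, 2, 2, 4, 1]; total = 12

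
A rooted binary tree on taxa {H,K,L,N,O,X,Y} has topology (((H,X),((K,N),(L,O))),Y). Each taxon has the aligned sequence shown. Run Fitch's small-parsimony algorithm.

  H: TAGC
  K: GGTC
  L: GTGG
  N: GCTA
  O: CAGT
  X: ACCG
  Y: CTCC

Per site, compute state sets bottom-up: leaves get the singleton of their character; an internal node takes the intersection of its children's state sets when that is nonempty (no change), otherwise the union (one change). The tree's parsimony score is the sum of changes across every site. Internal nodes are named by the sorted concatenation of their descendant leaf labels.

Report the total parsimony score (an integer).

16

HX@0: {T} ∪ {A} = {A,T} (union, +1)
KN@0: {G} ∩ {G} = {G} (intersection, +0)
LO@0: {G} ∪ {C} = {C,G} (union, +1)
KLNO@0: {G} ∩ {C,G} = {G} (intersection, +0)
HKLNOX@0: {A,T} ∪ {G} = {A,G,T} (union, +1)
HKLNOXY@0: {A,G,T} ∪ {C} = {A,C,G,T} (union, +1)
HX@1: {A} ∪ {C} = {A,C} (union, +1)
KN@1: {G} ∪ {C} = {C,G} (union, +1)
LO@1: {T} ∪ {A} = {A,T} (union, +1)
KLNO@1: {C,G} ∪ {A,T} = {A,C,G,T} (union, +1)
HKLNOX@1: {A,C} ∩ {A,C,G,T} = {A,C} (intersection, +0)
HKLNOXY@1: {A,C} ∪ {T} = {A,C,T} (union, +1)
HX@2: {G} ∪ {C} = {C,G} (union, +1)
KN@2: {T} ∩ {T} = {T} (intersection, +0)
LO@2: {G} ∩ {G} = {G} (intersection, +0)
KLNO@2: {T} ∪ {G} = {G,T} (union, +1)
HKLNOX@2: {C,G} ∩ {G,T} = {G} (intersection, +0)
HKLNOXY@2: {G} ∪ {C} = {C,G} (union, +1)
HX@3: {C} ∪ {G} = {C,G} (union, +1)
KN@3: {C} ∪ {A} = {A,C} (union, +1)
LO@3: {G} ∪ {T} = {G,T} (union, +1)
KLNO@3: {A,C} ∪ {G,T} = {A,C,G,T} (union, +1)
HKLNOX@3: {C,G} ∩ {A,C,G,T} = {C,G} (intersection, +0)
HKLNOXY@3: {C,G} ∩ {C} = {C} (intersection, +0)
per-site changes: [4, 5, 3, 4]; total = 16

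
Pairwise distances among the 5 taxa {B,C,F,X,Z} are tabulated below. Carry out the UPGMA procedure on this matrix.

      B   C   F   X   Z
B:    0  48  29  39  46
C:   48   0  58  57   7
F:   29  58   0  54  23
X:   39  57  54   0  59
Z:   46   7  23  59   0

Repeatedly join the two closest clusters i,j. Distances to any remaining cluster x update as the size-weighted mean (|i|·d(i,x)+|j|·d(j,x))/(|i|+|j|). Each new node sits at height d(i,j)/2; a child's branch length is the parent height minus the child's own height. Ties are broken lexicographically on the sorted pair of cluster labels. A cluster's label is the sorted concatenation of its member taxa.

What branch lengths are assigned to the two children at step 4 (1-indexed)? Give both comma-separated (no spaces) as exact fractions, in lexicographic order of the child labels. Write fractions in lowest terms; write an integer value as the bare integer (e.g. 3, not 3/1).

17/4,209/8

1. join C+Z (d=7) ⇒ CZ; edges |C|=7/2, |Z|=7/2
  updated: d(B,CZ)=47, d(CZ,F)=81/2, d(CZ,X)=58
2. join B+F (d=29) ⇒ BF; edges |B|=29/2, |F|=29/2
  updated: d(BF,CZ)=175/4, d(BF,X)=93/2
3. join BF+CZ (d=175/4) ⇒ BCFZ; edges |BF|=59/8, |CZ|=147/8
  updated: d(BCFZ,X)=209/4
4. join BCFZ+X (d=209/4) ⇒ BCFXZ; edges |BCFZ|=17/4, |X|=209/8
final tree: (((B:29/2,F:29/2):59/8,(C:7/2,Z:7/2):147/8):17/4,X:209/8)
total length: 737/8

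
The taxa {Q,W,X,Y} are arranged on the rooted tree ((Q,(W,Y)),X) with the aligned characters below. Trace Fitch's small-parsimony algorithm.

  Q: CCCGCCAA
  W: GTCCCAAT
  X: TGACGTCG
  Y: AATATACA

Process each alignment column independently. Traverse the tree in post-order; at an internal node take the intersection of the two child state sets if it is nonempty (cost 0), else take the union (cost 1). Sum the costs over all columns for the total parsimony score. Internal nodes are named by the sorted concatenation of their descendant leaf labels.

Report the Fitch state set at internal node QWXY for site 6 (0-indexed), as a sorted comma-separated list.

A,C

site 0, node WY: W={G} ∪ Y={A} → {A,G} (+1)
site 0, node QWY: Q={C} ∪ WY={A,G} → {A,C,G} (+1)
site 0, node QWXY: QWY={A,C,G} ∪ X={T} → {A,C,G,T} (+1)
site 1, node WY: W={T} ∪ Y={A} → {A,T} (+1)
site 1, node QWY: Q={C} ∪ WY={A,T} → {A,C,T} (+1)
site 1, node QWXY: QWY={A,C,T} ∪ X={G} → {A,C,G,T} (+1)
site 2, node WY: W={C} ∪ Y={T} → {C,T} (+1)
site 2, node QWY: Q={C} ∩ WY={C,T} → {C} (+0)
site 2, node QWXY: QWY={C} ∪ X={A} → {A,C} (+1)
site 3, node WY: W={C} ∪ Y={A} → {A,C} (+1)
site 3, node QWY: Q={G} ∪ WY={A,C} → {A,C,G} (+1)
site 3, node QWXY: QWY={A,C,G} ∩ X={C} → {C} (+0)
site 4, node WY: W={C} ∪ Y={T} → {C,T} (+1)
site 4, node QWY: Q={C} ∩ WY={C,T} → {C} (+0)
site 4, node QWXY: QWY={C} ∪ X={G} → {C,G} (+1)
site 5, node WY: W={A} ∩ Y={A} → {A} (+0)
site 5, node QWY: Q={C} ∪ WY={A} → {A,C} (+1)
site 5, node QWXY: QWY={A,C} ∪ X={T} → {A,C,T} (+1)
site 6, node WY: W={A} ∪ Y={C} → {A,C} (+1)
site 6, node QWY: Q={A} ∩ WY={A,C} → {A} (+0)
site 6, node QWXY: QWY={A} ∪ X={C} → {A,C} (+1)
site 7, node WY: W={T} ∪ Y={A} → {A,T} (+1)
site 7, node QWY: Q={A} ∩ WY={A,T} → {A} (+0)
site 7, node QWXY: QWY={A} ∪ X={G} → {A,G} (+1)
per-site changes: [3, 3, 2, 2, 2, 2, 2, 2]; total = 18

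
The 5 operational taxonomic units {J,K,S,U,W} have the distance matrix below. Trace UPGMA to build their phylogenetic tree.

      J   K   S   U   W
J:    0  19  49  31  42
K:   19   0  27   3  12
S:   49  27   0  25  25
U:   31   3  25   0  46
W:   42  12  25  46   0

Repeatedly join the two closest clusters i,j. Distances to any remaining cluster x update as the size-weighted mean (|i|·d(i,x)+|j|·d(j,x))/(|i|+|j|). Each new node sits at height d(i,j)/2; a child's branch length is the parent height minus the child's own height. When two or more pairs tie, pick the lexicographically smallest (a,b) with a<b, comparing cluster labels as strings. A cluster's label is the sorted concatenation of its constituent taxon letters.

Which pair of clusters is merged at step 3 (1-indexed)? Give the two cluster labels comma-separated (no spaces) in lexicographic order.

S,W

iteration 1: select K,U (d=3); attach at lengths (3/2, 3/2); label the merged cluster KU
  updated: d(J,KU)=25, d(KU,S)=26, d(KU,W)=29
iteration 2: select J,KU (d=25); attach at lengths (25/2, 11); label the merged cluster JKU
  updated: d(JKU,S)=101/3, d(JKU,W)=100/3
iteration 3: select S,W (d=25); attach at lengths (25/2, 25/2); label the merged cluster SW
  updated: d(JKU,SW)=67/2
iteration 4: select JKU,SW (d=67/2); attach at lengths (17/4, 17/4); label the merged cluster JKSUW
final tree: ((J:25/2,(K:3/2,U:3/2):11):17/4,(S:25/2,W:25/2):17/4)
total length: 60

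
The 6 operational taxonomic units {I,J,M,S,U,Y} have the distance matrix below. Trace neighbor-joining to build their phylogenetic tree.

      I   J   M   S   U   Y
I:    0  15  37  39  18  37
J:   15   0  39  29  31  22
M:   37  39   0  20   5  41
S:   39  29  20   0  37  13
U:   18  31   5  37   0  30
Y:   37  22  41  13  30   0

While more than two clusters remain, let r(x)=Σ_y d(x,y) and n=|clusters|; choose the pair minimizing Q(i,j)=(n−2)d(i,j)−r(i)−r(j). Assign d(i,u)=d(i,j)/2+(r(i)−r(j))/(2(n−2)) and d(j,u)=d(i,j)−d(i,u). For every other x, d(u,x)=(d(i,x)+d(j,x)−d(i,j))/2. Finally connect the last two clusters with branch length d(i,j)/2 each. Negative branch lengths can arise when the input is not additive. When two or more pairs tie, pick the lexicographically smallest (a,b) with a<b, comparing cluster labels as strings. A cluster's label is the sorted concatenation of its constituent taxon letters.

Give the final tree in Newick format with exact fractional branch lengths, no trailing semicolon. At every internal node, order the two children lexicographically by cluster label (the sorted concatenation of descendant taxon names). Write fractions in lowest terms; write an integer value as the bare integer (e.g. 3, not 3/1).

(((I:35/4,J:25/4):8,(M:41/8,U:-1/8):53/4):39/8,(S:41/6,Y:37/6):39/8)

step 1: merge (M,U) at d=5, Q=-243; branch lengths M→41/8, U→-1/8; new cluster MU
  updated: d(I,MU)=25, d(J,MU)=65/2, d(MU,S)=26, d(MU,Y)=33
step 2: merge (S,Y) at d=13, Q=-173; branch lengths S→41/6, Y→37/6; new cluster SY
  updated: d(I,SY)=63/2, d(J,SY)=19, d(MU,SY)=23
step 3: merge (I,J) at d=15, Q=-108; branch lengths I→35/4, J→25/4; new cluster IJ
  updated: d(IJ,MU)=85/4, d(IJ,SY)=71/4
step 4: merge (IJ,MU) at d=85/4, Q=-62; branch lengths IJ→8, MU→53/4; new cluster IJMU
  updated: d(IJMU,SY)=39/4
step 5: merge (IJMU,SY) at d=39/4; branch lengths IJMU→39/8, SY→39/8; new cluster IJMSUY
final tree: (((I:35/4,J:25/4):8,(M:41/8,U:-1/8):53/4):39/8,(S:41/6,Y:37/6):39/8)
total length: 64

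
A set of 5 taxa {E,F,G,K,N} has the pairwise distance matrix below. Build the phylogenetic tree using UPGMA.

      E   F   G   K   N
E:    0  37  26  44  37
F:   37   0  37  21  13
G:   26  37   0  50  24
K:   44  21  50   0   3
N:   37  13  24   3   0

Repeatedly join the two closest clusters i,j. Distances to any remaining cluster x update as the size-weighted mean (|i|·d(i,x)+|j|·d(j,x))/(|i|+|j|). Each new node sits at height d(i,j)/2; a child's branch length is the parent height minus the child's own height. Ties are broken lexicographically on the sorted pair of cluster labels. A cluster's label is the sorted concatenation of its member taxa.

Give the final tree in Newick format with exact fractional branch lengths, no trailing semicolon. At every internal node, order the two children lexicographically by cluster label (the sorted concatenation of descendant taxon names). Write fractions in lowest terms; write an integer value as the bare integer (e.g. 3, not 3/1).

((E:13,G:13):73/12,(F:17/2,(K:3/2,N:3/2):7):127/12)

step 1: merge (K,N) at d=3; branch lengths K→3/2, N→3/2; new cluster KN
  updated: d(E,KN)=81/2, d(F,KN)=17, d(G,KN)=37
step 2: merge (F,KN) at d=17; branch lengths F→17/2, KN→7; new cluster FKN
  updated: d(E,FKN)=118/3, d(FKN,G)=37
step 3: merge (E,G) at d=26; branch lengths E→13, G→13; new cluster EG
  updated: d(EG,FKN)=229/6
step 4: merge (EG,FKN) at d=229/6; branch lengths EG→73/12, FKN→127/12; new cluster EFGKN
final tree: ((E:13,G:13):73/12,(F:17/2,(K:3/2,N:3/2):7):127/12)
total length: 367/6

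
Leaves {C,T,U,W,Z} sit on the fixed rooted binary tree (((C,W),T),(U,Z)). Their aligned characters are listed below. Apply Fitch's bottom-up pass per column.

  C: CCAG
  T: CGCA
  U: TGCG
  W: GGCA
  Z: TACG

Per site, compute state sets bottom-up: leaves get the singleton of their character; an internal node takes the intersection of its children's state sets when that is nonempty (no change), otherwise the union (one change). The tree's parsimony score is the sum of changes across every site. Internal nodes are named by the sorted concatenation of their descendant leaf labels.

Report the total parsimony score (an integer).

[col 0] CW: children C:{C}, W:{G} ∪→ {C,G}; cost 1
[col 0] CTW: children CW:{C,G}, T:{C} ∩→ {C}; cost 0
[col 0] UZ: children U:{T}, Z:{T} ∩→ {T}; cost 0
[col 0] CTUWZ: children CTW:{C}, UZ:{T} ∪→ {C,T}; cost 1
[col 1] CW: children C:{C}, W:{G} ∪→ {C,G}; cost 1
[col 1] CTW: children CW:{C,G}, T:{G} ∩→ {G}; cost 0
[col 1] UZ: children U:{G}, Z:{A} ∪→ {A,G}; cost 1
[col 1] CTUWZ: children CTW:{G}, UZ:{A,G} ∩→ {G}; cost 0
[col 2] CW: children C:{A}, W:{C} ∪→ {A,C}; cost 1
[col 2] CTW: children CW:{A,C}, T:{C} ∩→ {C}; cost 0
[col 2] UZ: children U:{C}, Z:{C} ∩→ {C}; cost 0
[col 2] CTUWZ: children CTW:{C}, UZ:{C} ∩→ {C}; cost 0
[col 3] CW: children C:{G}, W:{A} ∪→ {A,G}; cost 1
[col 3] CTW: children CW:{A,G}, T:{A} ∩→ {A}; cost 0
[col 3] UZ: children U:{G}, Z:{G} ∩→ {G}; cost 0
[col 3] CTUWZ: children CTW:{A}, UZ:{G} ∪→ {A,G}; cost 1
per-site changes: [2, 2, 1, 2]; total = 7

7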